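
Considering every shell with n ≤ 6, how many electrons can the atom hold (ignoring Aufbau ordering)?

182

Total orbitals = 1² + 2² + 3² + 4² + 5² + 6² = 91. Doubling for spin gives 182 electrons.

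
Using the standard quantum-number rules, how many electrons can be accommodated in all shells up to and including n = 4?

60

Total orbitals = 1² + 2² + 3² + 4² = 30. Doubling for spin gives 60 electrons.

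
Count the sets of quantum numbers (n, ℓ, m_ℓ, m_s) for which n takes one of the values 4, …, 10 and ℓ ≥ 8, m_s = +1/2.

53

Per-shell orbital counts meeting the constraint:
n=9 → 17; n=10 → 36.
Orbitals: 17 + 36 = 53. With m_s fixed to +1/2 there is one state per orbital, so 53 states.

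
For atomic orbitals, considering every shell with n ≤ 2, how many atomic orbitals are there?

Total orbitals = 1² + 2² = 5.

5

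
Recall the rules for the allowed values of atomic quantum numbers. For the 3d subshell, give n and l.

n = 3, l = 2

The leading integer gives n = 3; the letter 'd' means l = 2.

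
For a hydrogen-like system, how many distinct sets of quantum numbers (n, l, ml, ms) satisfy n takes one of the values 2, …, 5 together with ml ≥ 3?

8

Work shell by shell — for each n, count the (l, ml) pairs that satisfy ml ≥ 3:
n=4 → 1; n=5 → 3.
Orbitals: 1 + 3 = 4. Including both spin states (ms = ±1/2) gives 2 × 4 = 8 states.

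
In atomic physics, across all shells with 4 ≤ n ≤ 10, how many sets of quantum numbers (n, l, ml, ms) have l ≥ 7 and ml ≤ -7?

Per-shell orbital counts meeting the constraint:
n=8 → 1; n=9 → 3; n=10 → 6.
Orbitals: 1 + 3 + 6 = 10. Including both spin states (ms = ±1/2) gives 2 × 10 = 20 states.

20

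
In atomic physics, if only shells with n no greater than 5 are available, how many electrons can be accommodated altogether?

110

Total orbitals = 1² + 2² + 3² + 4² + 5² = 55. Doubling for spin gives 110 electrons.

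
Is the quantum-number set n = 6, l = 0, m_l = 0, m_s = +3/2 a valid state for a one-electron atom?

The spin quantum number for an electron can only be m_s = +1/2 or −1/2; m_s = +3/2 is not one of those.

No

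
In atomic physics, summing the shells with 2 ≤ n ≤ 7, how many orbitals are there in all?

Shell n has n² orbitals: 2²=4 + 3²=9 + 4²=16 + 5²=25 + 6²=36 + 7²=49 = 139 orbitals.

139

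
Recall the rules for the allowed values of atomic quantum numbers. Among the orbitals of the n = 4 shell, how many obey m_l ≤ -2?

3

With n = 4 the allowed l are 0, 1, …, 3.
Per l-value: l=2 → 1; l=3 → 2.
Total orbitals: 1 + 2 = 3.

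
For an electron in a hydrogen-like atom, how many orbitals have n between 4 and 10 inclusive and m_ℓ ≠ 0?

Per-shell orbital counts meeting the constraint:
n=4 → 12; n=5 → 20; n=6 → 30; n=7 → 42; n=8 → 56; n=9 → 72; n=10 → 90.
Total orbitals: 12 + 20 + 30 + 42 + 56 + 72 + 90 = 322.

322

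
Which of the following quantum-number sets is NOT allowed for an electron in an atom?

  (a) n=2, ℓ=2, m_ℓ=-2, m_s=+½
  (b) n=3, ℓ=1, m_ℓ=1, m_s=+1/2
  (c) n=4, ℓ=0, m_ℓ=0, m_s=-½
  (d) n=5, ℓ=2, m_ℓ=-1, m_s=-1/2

(a) has ℓ = 2 ≥ n = 2, violating 0 ≤ ℓ ≤ n−1.
The remaining sets (b), (c), (d) satisfy all four rules.

(a)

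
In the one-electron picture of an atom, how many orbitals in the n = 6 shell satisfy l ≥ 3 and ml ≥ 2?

9

With n = 6 the allowed l are 0, 1, …, 5.
The (l, ml) pairs meeting l ≥ 3 and ml ≥ 2 give: l=3 → 2; l=4 → 3; l=5 → 4.
Total orbitals: 2 + 3 + 4 = 9.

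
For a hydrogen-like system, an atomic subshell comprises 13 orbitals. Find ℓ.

2ℓ+1 = 13 gives ℓ = 6.

ℓ = 6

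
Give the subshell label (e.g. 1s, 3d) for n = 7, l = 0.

l = 0 corresponds to the letter 's', so the subshell is 7s.

7s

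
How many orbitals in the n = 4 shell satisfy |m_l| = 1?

The n = 4 shell has l = 0 through 3; check each.
Contributions: l=1 → 2; l=2 → 2; l=3 → 2.
Total orbitals: 2 + 2 + 2 = 6.

6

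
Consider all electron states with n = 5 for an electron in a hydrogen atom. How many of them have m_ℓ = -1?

8

Per ℓ-value: ℓ=1 → 1; ℓ=2 → 1; ℓ=3 → 1; ℓ=4 → 1.
Orbitals: 1 + 1 + 1 + 1 = 4. Each orbital carries two spin states, so 4 × 2 = 8 states.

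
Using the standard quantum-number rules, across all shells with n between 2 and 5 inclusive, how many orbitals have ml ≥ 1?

20

Go shell by shell, enumerating (l, ml) with ml ≥ 1:
n=2 → 1; n=3 → 3; n=4 → 6; n=5 → 10.
Total orbitals: 1 + 3 + 6 + 10 = 20.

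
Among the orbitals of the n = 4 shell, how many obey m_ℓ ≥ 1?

6

Per ℓ-value: ℓ=1 → 1; ℓ=2 → 2; ℓ=3 → 3.
Total orbitals: 1 + 2 + 3 = 6.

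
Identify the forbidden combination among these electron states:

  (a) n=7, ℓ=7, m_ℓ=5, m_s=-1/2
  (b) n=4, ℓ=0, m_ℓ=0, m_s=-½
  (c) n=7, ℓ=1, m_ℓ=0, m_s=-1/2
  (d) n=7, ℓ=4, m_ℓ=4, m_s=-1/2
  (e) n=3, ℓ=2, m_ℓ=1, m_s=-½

(a) has ℓ = 7 ≥ n = 7, violating 0 ≤ ℓ ≤ n−1.
The remaining sets (b), (c), (d), (e) satisfy all four rules.

(a)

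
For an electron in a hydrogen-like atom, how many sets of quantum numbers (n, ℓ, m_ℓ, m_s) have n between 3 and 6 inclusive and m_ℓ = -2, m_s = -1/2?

10

Count contributing orbitals for each principal shell:
n=3 → 1; n=4 → 2; n=5 → 3; n=6 → 4.
Orbitals: 1 + 2 + 3 + 4 = 10. With m_s fixed to -1/2 there is one state per orbital, so 10 states.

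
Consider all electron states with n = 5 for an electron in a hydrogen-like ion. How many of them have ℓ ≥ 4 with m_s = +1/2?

9

The n = 5 shell has ℓ = 0 through 4; check each.
The (ℓ, m_ℓ) pairs meeting ℓ ≥ 4 give: ℓ=4 → 9.
Orbitals: 9. With m_s fixed to a single value there is one state per orbital, giving 9 states.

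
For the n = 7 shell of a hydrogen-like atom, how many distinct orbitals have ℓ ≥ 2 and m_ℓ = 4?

Go through ℓ = 0, …, 6 (the values permitted for n = 7).
Per ℓ-value: ℓ=4 → 1; ℓ=5 → 1; ℓ=6 → 1.
Total orbitals: 1 + 1 + 1 = 3.

3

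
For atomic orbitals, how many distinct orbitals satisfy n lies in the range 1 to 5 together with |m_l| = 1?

20

Count contributing orbitals for each principal shell:
n=2 → 2; n=3 → 4; n=4 → 6; n=5 → 8.
Total orbitals: 2 + 4 + 6 + 8 = 20.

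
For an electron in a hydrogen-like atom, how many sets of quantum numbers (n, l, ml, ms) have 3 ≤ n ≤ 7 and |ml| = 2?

60

Per-shell orbital counts meeting the constraint:
n=3 → 2; n=4 → 4; n=5 → 6; n=6 → 8; n=7 → 10.
Orbitals: 2 + 4 + 6 + 8 + 10 = 30. Including both spin states (ms = ±1/2) gives 2 × 30 = 60 states.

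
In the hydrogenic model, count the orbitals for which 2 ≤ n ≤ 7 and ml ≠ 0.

Treat each shell separately and count matching orbitals:
n=2 → 2; n=3 → 6; n=4 → 12; n=5 → 20; n=6 → 30; n=7 → 42.
Total orbitals: 2 + 6 + 12 + 20 + 30 + 42 = 112.

112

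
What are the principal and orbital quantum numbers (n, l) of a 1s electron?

n = 1, l = 0

The leading integer gives n = 1; the letter 's' means l = 0.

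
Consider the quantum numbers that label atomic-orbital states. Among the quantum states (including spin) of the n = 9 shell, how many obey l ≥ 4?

For n = 9, l ranges over 0 … 8.
Contributions: l=4 → 9; l=5 → 11; l=6 → 13; l=7 → 15; l=8 → 17.
Orbitals: 9 + 11 + 13 + 15 + 17 = 65. Each orbital carries two spin states, so 65 × 2 = 130 states.

130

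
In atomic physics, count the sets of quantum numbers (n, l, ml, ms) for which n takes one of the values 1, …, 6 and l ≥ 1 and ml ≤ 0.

100

Count contributing orbitals for each principal shell:
n=2 → 2; n=3 → 5; n=4 → 9; n=5 → 14; n=6 → 20.
Orbitals: 2 + 5 + 9 + 14 + 20 = 50. Including both spin states (ms = ±1/2) gives 2 × 50 = 100 states.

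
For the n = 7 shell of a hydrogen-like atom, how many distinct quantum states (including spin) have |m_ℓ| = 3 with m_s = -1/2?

Go through ℓ = 0, …, 6 (the values permitted for n = 7).
Contributions: ℓ=3 → 2; ℓ=4 → 2; ℓ=5 → 2; ℓ=6 → 2.
Orbitals: 2 + 2 + 2 + 2 = 8. With m_s fixed to a single value there is one state per orbital, giving 8 states.

8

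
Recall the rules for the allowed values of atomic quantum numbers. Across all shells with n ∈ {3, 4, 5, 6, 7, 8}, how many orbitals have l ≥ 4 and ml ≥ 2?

Count contributing orbitals for each principal shell:
n=5 → 3; n=6 → 7; n=7 → 12; n=8 → 18.
Total orbitals: 3 + 7 + 12 + 18 = 40.

40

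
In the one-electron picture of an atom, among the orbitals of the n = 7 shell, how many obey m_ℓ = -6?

The n = 7 shell has ℓ = 0 through 6; check each.
Orbitals with m_ℓ = -6, by ℓ: ℓ=6 → 1.
Total orbitals: 1.

1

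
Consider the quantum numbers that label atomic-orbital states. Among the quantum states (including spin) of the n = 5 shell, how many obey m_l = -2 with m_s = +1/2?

The (l, m_l) pairs meeting m_l = -2 give: l=2 → 1; l=3 → 1; l=4 → 1.
Orbitals: 1 + 1 + 1 = 3. With m_s fixed to a single value there is one state per orbital, giving 3 states.

3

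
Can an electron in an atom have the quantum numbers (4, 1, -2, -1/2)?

Invalid

The magnetic quantum number must satisfy −ℓ ≤ m_ℓ ≤ ℓ. With ℓ = 1, m_ℓ can only be -1, 0, 1, so m_ℓ = -2 is forbidden.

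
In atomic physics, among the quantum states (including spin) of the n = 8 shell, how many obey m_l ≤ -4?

The n = 8 shell has l = 0 through 7; check each.
Per l-value: l=4 → 1; l=5 → 2; l=6 → 3; l=7 → 4.
Orbitals: 1 + 2 + 3 + 4 = 10. Each orbital carries two spin states, so 10 × 2 = 20 states.

20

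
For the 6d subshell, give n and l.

The leading integer gives n = 6; the letter 'd' means l = 2.

n = 6, l = 2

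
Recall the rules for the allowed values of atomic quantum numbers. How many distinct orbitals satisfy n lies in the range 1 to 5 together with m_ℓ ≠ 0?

40

Count contributing orbitals for each principal shell:
n=2 → 2; n=3 → 6; n=4 → 12; n=5 → 20.
Total orbitals: 2 + 6 + 12 + 20 = 40.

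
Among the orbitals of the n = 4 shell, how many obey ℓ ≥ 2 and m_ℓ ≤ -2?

For n = 4, ℓ ranges over 0 … 3.
Orbitals with ℓ ≥ 2 and m_ℓ ≤ -2, by ℓ: ℓ=2 → 1; ℓ=3 → 2.
Total orbitals: 1 + 2 = 3.

3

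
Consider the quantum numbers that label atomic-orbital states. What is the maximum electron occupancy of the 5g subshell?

18

A subshell with ℓ = 4 has 2ℓ+1 = 9 orbitals, each holding 2 electrons (spin ±1/2), so 9 × 2 = 18.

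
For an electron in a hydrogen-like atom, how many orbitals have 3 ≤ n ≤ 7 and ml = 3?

10

For each n in the range, tally the orbitals obeying ml = 3:
n=4 → 1; n=5 → 2; n=6 → 3; n=7 → 4.
Total orbitals: 1 + 2 + 3 + 4 = 10.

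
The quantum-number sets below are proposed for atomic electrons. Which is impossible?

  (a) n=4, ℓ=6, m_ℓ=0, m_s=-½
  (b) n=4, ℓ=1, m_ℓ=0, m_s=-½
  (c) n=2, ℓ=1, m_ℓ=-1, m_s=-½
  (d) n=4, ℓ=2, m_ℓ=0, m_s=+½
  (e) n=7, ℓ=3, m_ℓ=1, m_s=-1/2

(a) has ℓ = 6 ≥ n = 4, violating 0 ≤ ℓ ≤ n−1.
The remaining sets (b), (c), (d), (e) satisfy all four rules.

(a)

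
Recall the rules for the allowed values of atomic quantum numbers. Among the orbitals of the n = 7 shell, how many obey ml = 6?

1

Orbitals with ml = 6, by l: l=6 → 1.
Total orbitals: 1.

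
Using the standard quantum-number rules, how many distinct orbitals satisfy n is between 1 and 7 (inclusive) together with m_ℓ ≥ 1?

56

Work shell by shell — for each n, count the (ℓ, m_ℓ) pairs that satisfy m_ℓ ≥ 1:
n=2 → 1; n=3 → 3; n=4 → 6; n=5 → 10; n=6 → 15; n=7 → 21.
Total orbitals: 1 + 3 + 6 + 10 + 15 + 21 = 56.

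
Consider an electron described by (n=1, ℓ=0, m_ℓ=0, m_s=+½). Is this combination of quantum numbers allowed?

n = 1 is a positive integer. ℓ = 0 satisfies 0 ≤ ℓ ≤ n−1 = 0. m_ℓ = 0 lies in the range −ℓ … +ℓ (here 0). m_s = +1/2 is one of ±1/2.
All four constraints are satisfied.

Allowed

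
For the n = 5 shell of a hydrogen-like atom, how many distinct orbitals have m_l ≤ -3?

Per l-value: l=3 → 1; l=4 → 2.
Total orbitals: 1 + 2 = 3.

3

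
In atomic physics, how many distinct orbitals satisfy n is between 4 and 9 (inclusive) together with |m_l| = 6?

Treat each shell separately and count matching orbitals:
n=7 → 2; n=8 → 4; n=9 → 6.
Total orbitals: 2 + 4 + 6 = 12.

12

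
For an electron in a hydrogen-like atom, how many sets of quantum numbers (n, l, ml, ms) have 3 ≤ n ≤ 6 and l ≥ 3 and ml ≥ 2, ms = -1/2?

Count contributing orbitals for each principal shell:
n=4 → 2; n=5 → 5; n=6 → 9.
Orbitals: 2 + 5 + 9 = 16. With ms fixed to -1/2 there is one state per orbital, so 16 states.

16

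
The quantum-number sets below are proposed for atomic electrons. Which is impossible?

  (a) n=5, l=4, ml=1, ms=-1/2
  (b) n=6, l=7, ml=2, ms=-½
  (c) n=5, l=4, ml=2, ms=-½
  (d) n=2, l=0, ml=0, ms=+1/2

(b) has l = 7 ≥ n = 6, violating 0 ≤ l ≤ n−1.
The remaining sets (a), (c), (d) satisfy all four rules.

(b)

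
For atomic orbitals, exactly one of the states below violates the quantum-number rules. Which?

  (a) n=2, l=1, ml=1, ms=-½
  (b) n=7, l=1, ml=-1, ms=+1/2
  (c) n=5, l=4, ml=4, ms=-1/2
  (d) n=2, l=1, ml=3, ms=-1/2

(d)

(d) has |ml| = 3 > l = 1, violating −l ≤ ml ≤ l.
The remaining sets (a), (b), (c) satisfy all four rules.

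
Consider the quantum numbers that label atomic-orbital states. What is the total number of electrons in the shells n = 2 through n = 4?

Shell n has n² orbitals: 2²=4 + 3²=9 + 4²=16 = 29 orbitals.
Two spin states per orbital: 2 × 29 = 58 electrons.

58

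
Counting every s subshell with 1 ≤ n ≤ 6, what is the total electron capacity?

12

An s subshell (ℓ = 0) exists for every n ≥ 1, so shells n = 1, 2, 3, 4, 5, 6 each contribute one — 6 subshells.
Since each s subshell holds 2(2·0+1) = 2 electrons, the total is 6 × 2 = 12.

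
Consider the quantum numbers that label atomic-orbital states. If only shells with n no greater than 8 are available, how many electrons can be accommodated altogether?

408

Total orbitals = 1² + 2² + 3² + 4² + 5² + 6² + 7² + 8² = 204. Doubling for spin gives 408 electrons.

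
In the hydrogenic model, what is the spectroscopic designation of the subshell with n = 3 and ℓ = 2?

ℓ = 2 corresponds to the letter 'd', so the subshell is 3d.

3d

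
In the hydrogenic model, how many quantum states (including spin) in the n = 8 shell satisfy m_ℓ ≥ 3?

30

The n = 8 shell has ℓ = 0 through 7; check each.
Orbitals with m_ℓ ≥ 3, by ℓ: ℓ=3 → 1; ℓ=4 → 2; ℓ=5 → 3; ℓ=6 → 4; ℓ=7 → 5.
Orbitals: 1 + 2 + 3 + 4 + 5 = 15. Each orbital carries two spin states, so 15 × 2 = 30 states.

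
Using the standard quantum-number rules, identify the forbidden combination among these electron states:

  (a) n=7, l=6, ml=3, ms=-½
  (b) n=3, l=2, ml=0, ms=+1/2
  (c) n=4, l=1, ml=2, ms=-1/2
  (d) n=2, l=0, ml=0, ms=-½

(c)

(c) has |ml| = 2 > l = 1, violating −l ≤ ml ≤ l.
The remaining sets (a), (b), (d) satisfy all four rules.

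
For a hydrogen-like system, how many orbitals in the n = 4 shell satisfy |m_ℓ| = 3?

Go through ℓ = 0, …, 3 (the values permitted for n = 4).
Orbitals with |m_ℓ| = 3, by ℓ: ℓ=3 → 2.
Total orbitals: 2.

2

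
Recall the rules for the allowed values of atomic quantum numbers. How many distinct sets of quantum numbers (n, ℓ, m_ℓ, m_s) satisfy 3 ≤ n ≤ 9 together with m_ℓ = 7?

6

Work shell by shell — for each n, count the (ℓ, m_ℓ) pairs that satisfy m_ℓ = 7:
n=8 → 1; n=9 → 2.
Orbitals: 1 + 2 = 3. Including both spin states (m_s = ±1/2) gives 2 × 3 = 6 states.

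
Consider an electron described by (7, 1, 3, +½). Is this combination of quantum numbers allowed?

Not allowed

The magnetic quantum number must satisfy −ℓ ≤ m_ℓ ≤ ℓ. With ℓ = 1, m_ℓ can only be -1, 0, 1, so m_ℓ = 3 is forbidden.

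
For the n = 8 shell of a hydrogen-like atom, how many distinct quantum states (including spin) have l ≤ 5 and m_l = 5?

For n = 8, l ranges over 0 … 7.
Orbitals with l ≤ 5 and m_l = 5, by l: l=5 → 1.
Orbitals: 1. Each orbital carries two spin states, so 1 × 2 = 2 states.

2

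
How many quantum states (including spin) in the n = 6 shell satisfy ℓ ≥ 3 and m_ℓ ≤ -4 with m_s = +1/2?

3

For n = 6, ℓ ranges over 0 … 5.
The (ℓ, m_ℓ) pairs meeting ℓ ≥ 3 and m_ℓ ≤ -4 give: ℓ=4 → 1; ℓ=5 → 2.
Orbitals: 1 + 2 = 3. With m_s fixed to a single value there is one state per orbital, giving 3 states.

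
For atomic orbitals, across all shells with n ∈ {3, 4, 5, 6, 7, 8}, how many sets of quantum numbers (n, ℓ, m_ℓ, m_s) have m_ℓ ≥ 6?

8

Count contributing orbitals for each principal shell:
n=7 → 1; n=8 → 3.
Orbitals: 1 + 3 = 4. Including both spin states (m_s = ±1/2) gives 2 × 4 = 8 states.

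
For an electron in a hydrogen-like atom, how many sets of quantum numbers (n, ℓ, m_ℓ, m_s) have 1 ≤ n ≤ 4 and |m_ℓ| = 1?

Go shell by shell, enumerating (ℓ, m_ℓ) with |m_ℓ| = 1:
n=2 → 2; n=3 → 4; n=4 → 6.
Orbitals: 2 + 4 + 6 = 12. Including both spin states (m_s = ±1/2) gives 2 × 12 = 24 states.

24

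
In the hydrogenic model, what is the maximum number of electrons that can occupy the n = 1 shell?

2

A shell holds 2n² electrons: 2 × 1² = 2 × 1 = 2.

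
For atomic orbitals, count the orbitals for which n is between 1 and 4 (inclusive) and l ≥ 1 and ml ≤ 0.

16

For each n in the range, tally the orbitals obeying l ≥ 1 and ml ≤ 0:
n=2 → 2; n=3 → 5; n=4 → 9.
Total orbitals: 2 + 5 + 9 = 16.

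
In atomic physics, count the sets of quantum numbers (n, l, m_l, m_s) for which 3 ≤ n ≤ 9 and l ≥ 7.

Treat each shell separately and count matching orbitals:
n=8 → 15; n=9 → 32.
Orbitals: 15 + 32 = 47. Including both spin states (m_s = ±1/2) gives 2 × 47 = 94 states.

94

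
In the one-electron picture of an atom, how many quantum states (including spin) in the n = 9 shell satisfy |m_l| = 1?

For n = 9, l ranges over 0 … 8.
Contributions: l=1 → 2; l=2 → 2; l=3 → 2; l=4 → 2; l=5 → 2; l=6 → 2; l=7 → 2; l=8 → 2.
Orbitals: 2 + 2 + 2 + 2 + 2 + 2 + 2 + 2 = 16. Each orbital carries two spin states, so 16 × 2 = 32 states.

32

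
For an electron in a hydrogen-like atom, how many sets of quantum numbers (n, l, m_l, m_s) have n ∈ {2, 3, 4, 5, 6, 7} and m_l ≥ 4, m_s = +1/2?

10

Go shell by shell, enumerating (l, m_l) with m_l ≥ 4:
n=5 → 1; n=6 → 3; n=7 → 6.
Orbitals: 1 + 3 + 6 = 10. With m_s fixed to +1/2 there is one state per orbital, so 10 states.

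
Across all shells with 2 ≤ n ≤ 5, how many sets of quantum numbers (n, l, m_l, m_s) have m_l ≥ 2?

20

Work shell by shell — for each n, count the (l, m_l) pairs that satisfy m_l ≥ 2:
n=3 → 1; n=4 → 3; n=5 → 6.
Orbitals: 1 + 3 + 6 = 10. Including both spin states (m_s = ±1/2) gives 2 × 10 = 20 states.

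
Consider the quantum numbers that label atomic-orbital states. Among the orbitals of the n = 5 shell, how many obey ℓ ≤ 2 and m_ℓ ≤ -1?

3

With n = 5 the allowed ℓ are 0, 1, …, 4.
Orbitals with ℓ ≤ 2 and m_ℓ ≤ -1, by ℓ: ℓ=1 → 1; ℓ=2 → 2.
Total orbitals: 1 + 2 = 3.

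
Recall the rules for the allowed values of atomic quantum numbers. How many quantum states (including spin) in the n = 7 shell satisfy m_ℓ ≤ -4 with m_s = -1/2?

6

With n = 7 the allowed ℓ are 0, 1, …, 6.
Orbitals with m_ℓ ≤ -4, by ℓ: ℓ=4 → 1; ℓ=5 → 2; ℓ=6 → 3.
Orbitals: 1 + 2 + 3 = 6. With m_s fixed to a single value there is one state per orbital, giving 6 states.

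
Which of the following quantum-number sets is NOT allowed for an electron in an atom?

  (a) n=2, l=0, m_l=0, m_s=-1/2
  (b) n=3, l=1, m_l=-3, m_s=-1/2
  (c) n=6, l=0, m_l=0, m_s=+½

(b)

(b) has |m_l| = 3 > l = 1, violating −l ≤ m_l ≤ l.
The remaining sets (a), (c) satisfy all four rules.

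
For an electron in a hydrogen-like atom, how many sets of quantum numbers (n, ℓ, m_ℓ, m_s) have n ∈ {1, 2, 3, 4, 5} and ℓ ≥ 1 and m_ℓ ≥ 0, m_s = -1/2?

30

For each n in the range, tally the orbitals obeying ℓ ≥ 1 and m_ℓ ≥ 0:
n=2 → 2; n=3 → 5; n=4 → 9; n=5 → 14.
Orbitals: 2 + 5 + 9 + 14 = 30. With m_s fixed to -1/2 there is one state per orbital, so 30 states.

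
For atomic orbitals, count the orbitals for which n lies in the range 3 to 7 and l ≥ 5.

35

Per-shell orbital counts meeting the constraint:
n=6 → 11; n=7 → 24.
Total orbitals: 11 + 24 = 35.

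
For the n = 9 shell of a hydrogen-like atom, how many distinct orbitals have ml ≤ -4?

15

For n = 9, l ranges over 0 … 8.
Per l-value: l=4 → 1; l=5 → 2; l=6 → 3; l=7 → 4; l=8 → 5.
Total orbitals: 1 + 2 + 3 + 4 + 5 = 15.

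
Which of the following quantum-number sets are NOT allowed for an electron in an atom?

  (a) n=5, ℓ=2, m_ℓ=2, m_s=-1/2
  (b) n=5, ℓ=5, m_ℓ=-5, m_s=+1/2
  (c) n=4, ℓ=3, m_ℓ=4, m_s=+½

(b) has ℓ = 5 ≥ n = 5, violating 0 ≤ ℓ ≤ n−1.
(c) has |m_ℓ| = 4 > ℓ = 3, violating −ℓ ≤ m_ℓ ≤ ℓ.
The remaining set (a) satisfies all four rules.

(b) and (c)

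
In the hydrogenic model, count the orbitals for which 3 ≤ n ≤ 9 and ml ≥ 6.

Work shell by shell — for each n, count the (l, ml) pairs that satisfy ml ≥ 6:
n=7 → 1; n=8 → 3; n=9 → 6.
Total orbitals: 1 + 3 + 6 = 10.

10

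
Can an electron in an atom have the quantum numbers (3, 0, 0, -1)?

The spin quantum number for an electron can only be ms = +1/2 or −1/2; ms = -1 is not one of those.

No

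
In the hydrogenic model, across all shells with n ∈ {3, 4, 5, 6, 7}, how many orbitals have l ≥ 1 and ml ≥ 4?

Count contributing orbitals for each principal shell:
n=5 → 1; n=6 → 3; n=7 → 6.
Total orbitals: 1 + 3 + 6 = 10.

10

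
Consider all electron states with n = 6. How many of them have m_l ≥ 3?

12

Per l-value: l=3 → 1; l=4 → 2; l=5 → 3.
Orbitals: 1 + 2 + 3 = 6. Each orbital carries two spin states, so 6 × 2 = 12 states.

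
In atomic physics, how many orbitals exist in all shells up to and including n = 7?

Total orbitals = 1² + 2² + 3² + 4² + 5² + 6² + 7² = 140.

140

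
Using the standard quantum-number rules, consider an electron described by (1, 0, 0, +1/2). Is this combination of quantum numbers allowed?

Allowed

n = 1 is a positive integer. l = 0 satisfies 0 ≤ l ≤ n−1 = 0. ml = 0 lies in the range −l … +l (here 0). ms = +1/2 is one of ±1/2.
All four constraints are satisfied.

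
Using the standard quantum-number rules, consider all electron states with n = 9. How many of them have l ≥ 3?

144

For n = 9, l ranges over 0 … 8.
Orbitals with l ≥ 3, by l: l=3 → 7; l=4 → 9; l=5 → 11; l=6 → 13; l=7 → 15; l=8 → 17.
Orbitals: 7 + 9 + 11 + 13 + 15 + 17 = 72. Each orbital carries two spin states, so 72 × 2 = 144 states.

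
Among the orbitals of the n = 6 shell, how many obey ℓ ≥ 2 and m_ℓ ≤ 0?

18

With n = 6 the allowed ℓ are 0, 1, …, 5.
Orbitals with ℓ ≥ 2 and m_ℓ ≤ 0, by ℓ: ℓ=2 → 3; ℓ=3 → 4; ℓ=4 → 5; ℓ=5 → 6.
Total orbitals: 3 + 4 + 5 + 6 = 18.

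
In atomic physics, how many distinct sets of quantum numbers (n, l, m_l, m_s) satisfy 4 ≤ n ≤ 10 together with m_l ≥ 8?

Treat each shell separately and count matching orbitals:
n=9 → 1; n=10 → 3.
Orbitals: 1 + 3 = 4. Including both spin states (m_s = ±1/2) gives 2 × 4 = 8 states.

8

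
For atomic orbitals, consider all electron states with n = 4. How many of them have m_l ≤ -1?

Contributions: l=1 → 1; l=2 → 2; l=3 → 3.
Orbitals: 1 + 2 + 3 = 6. Each orbital carries two spin states, so 6 × 2 = 12 states.

12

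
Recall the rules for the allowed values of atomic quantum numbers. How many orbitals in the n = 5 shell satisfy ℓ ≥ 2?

21

Go through ℓ = 0, …, 4 (the values permitted for n = 5).
The (ℓ, m_ℓ) pairs meeting ℓ ≥ 2 give: ℓ=2 → 5; ℓ=3 → 7; ℓ=4 → 9.
Total orbitals: 5 + 7 + 9 = 21.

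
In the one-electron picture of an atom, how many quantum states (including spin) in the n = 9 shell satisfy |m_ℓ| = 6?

12

For n = 9, ℓ ranges over 0 … 8.
Contributions: ℓ=6 → 2; ℓ=7 → 2; ℓ=8 → 2.
Orbitals: 2 + 2 + 2 = 6. Each orbital carries two spin states, so 6 × 2 = 12 states.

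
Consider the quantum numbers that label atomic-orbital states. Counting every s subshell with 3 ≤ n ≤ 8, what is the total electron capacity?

12

An s subshell (l = 0) exists for every n ≥ 1, so shells n = 3, 4, 5, 6, 7, 8 each contribute one — 6 subshells.
Since each s subshell holds 2(2·0+1) = 2 electrons, the total is 6 × 2 = 12.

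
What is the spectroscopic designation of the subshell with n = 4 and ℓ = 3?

ℓ = 3 corresponds to the letter 'f', so the subshell is 4f.

4f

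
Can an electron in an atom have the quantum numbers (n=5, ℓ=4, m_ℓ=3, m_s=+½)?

Yes

n = 5 is a positive integer. ℓ = 4 satisfies 0 ≤ ℓ ≤ n−1 = 4. m_ℓ = 3 lies in the range −ℓ … +ℓ (here −4 … 4). m_s = +1/2 is one of ±1/2.
All four constraints are satisfied.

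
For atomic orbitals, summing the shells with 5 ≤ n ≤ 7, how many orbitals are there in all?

Shell n has n² orbitals: 5²=25 + 6²=36 + 7²=49 = 110 orbitals.

110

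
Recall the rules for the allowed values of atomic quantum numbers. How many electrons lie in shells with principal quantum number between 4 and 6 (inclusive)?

154

Shell n has n² orbitals: 4²=16 + 5²=25 + 6²=36 = 77 orbitals.
Two spin states per orbital: 2 × 77 = 154 electrons.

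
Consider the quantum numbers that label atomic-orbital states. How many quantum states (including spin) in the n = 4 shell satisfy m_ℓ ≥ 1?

Contributions: ℓ=1 → 1; ℓ=2 → 2; ℓ=3 → 3.
Orbitals: 1 + 2 + 3 = 6. Each orbital carries two spin states, so 6 × 2 = 12 states.

12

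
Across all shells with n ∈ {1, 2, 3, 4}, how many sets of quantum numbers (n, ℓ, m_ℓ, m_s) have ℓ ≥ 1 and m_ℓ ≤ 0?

32

Per-shell orbital counts meeting the constraint:
n=2 → 2; n=3 → 5; n=4 → 9.
Orbitals: 2 + 5 + 9 = 16. Including both spin states (m_s = ±1/2) gives 2 × 16 = 32 states.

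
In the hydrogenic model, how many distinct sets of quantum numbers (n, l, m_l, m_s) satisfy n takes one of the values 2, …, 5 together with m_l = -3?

6

Work shell by shell — for each n, count the (l, m_l) pairs that satisfy m_l = -3:
n=4 → 1; n=5 → 2.
Orbitals: 1 + 2 = 3. Including both spin states (m_s = ±1/2) gives 2 × 3 = 6 states.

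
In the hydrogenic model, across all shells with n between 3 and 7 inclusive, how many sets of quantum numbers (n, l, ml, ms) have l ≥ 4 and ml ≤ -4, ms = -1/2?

10

Work shell by shell — for each n, count the (l, ml) pairs that satisfy l ≥ 4 and ml ≤ -4:
n=5 → 1; n=6 → 3; n=7 → 6.
Orbitals: 1 + 3 + 6 = 10. With ms fixed to -1/2 there is one state per orbital, so 10 states.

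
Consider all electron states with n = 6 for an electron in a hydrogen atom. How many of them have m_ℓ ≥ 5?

With n = 6 the allowed ℓ are 0, 1, …, 5.
Per ℓ-value: ℓ=5 → 1.
Orbitals: 1. Each orbital carries two spin states, so 1 × 2 = 2 states.

2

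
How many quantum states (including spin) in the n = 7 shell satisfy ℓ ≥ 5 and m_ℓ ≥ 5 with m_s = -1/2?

3

The (ℓ, m_ℓ) pairs meeting ℓ ≥ 5 and m_ℓ ≥ 5 give: ℓ=5 → 1; ℓ=6 → 2.
Orbitals: 1 + 2 = 3. With m_s fixed to a single value there is one state per orbital, giving 3 states.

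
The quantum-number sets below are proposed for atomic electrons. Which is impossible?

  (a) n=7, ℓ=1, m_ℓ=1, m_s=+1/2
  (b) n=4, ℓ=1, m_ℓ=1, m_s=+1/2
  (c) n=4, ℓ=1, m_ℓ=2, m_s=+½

(c)

(c) has |m_ℓ| = 2 > ℓ = 1, violating −ℓ ≤ m_ℓ ≤ ℓ.
The remaining sets (a), (b) satisfy all four rules.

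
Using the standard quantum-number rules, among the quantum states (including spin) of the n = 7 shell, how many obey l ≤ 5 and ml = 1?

10

With n = 7 the allowed l are 0, 1, …, 6.
Orbitals with l ≤ 5 and ml = 1, by l: l=1 → 1; l=2 → 1; l=3 → 1; l=4 → 1; l=5 → 1.
Orbitals: 1 + 1 + 1 + 1 + 1 = 5. Each orbital carries two spin states, so 5 × 2 = 10 states.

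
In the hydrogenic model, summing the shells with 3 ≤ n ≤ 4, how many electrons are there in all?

Shell n has n² orbitals: 3²=9 + 4²=16 = 25 orbitals.
Two spin states per orbital: 2 × 25 = 50 electrons.

50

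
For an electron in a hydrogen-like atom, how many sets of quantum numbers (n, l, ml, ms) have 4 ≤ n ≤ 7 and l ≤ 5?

226

Go shell by shell, enumerating (l, ml) with l ≤ 5:
n=4 → 16; n=5 → 25; n=6 → 36; n=7 → 36.
Orbitals: 16 + 25 + 36 + 36 = 113. Including both spin states (ms = ±1/2) gives 2 × 113 = 226 states.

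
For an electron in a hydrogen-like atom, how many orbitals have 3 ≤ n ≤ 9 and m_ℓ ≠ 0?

Treat each shell separately and count matching orbitals:
n=3 → 6; n=4 → 12; n=5 → 20; n=6 → 30; n=7 → 42; n=8 → 56; n=9 → 72.
Total orbitals: 6 + 12 + 20 + 30 + 42 + 56 + 72 = 238.

238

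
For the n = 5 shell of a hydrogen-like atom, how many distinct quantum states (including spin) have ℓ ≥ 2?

42

The (ℓ, m_ℓ) pairs meeting ℓ ≥ 2 give: ℓ=2 → 5; ℓ=3 → 7; ℓ=4 → 9.
Orbitals: 5 + 7 + 9 = 21. Each orbital carries two spin states, so 21 × 2 = 42 states.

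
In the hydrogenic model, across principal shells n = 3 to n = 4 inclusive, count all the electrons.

50

Shell n has n² orbitals: 3²=9 + 4²=16 = 25 orbitals.
Two spin states per orbital: 2 × 25 = 50 electrons.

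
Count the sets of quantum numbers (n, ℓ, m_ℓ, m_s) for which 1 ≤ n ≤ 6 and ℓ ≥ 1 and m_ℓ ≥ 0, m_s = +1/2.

50

For each n in the range, tally the orbitals obeying ℓ ≥ 1 and m_ℓ ≥ 0:
n=2 → 2; n=3 → 5; n=4 → 9; n=5 → 14; n=6 → 20.
Orbitals: 2 + 5 + 9 + 14 + 20 = 50. With m_s fixed to +1/2 there is one state per orbital, so 50 states.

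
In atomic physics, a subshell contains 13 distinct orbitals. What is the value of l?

l = 6

2l+1 = 13 gives l = 6.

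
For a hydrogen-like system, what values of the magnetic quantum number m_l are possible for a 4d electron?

-2, -1, 0, 1, 2

The 4d subshell has l = 2, and m_l takes every integer from −l to +l. With l = 2 that gives the 5 values -2, -1, 0, 1, 2.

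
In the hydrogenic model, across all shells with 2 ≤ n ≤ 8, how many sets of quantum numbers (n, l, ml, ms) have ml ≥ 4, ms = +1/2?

Go shell by shell, enumerating (l, ml) with ml ≥ 4:
n=5 → 1; n=6 → 3; n=7 → 6; n=8 → 10.
Orbitals: 1 + 3 + 6 + 10 = 20. With ms fixed to +1/2 there is one state per orbital, so 20 states.

20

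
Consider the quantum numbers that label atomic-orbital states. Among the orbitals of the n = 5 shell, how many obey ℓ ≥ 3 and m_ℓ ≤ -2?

5

For n = 5, ℓ ranges over 0 … 4.
Per ℓ-value: ℓ=3 → 2; ℓ=4 → 3.
Total orbitals: 2 + 3 = 5.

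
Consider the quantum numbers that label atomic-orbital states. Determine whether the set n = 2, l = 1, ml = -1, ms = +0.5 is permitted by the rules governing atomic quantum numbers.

n = 2 is a positive integer. l = 1 satisfies 0 ≤ l ≤ n−1 = 1. ml = -1 lies in the range −l … +l (here −1 … 1). ms = +1/2 is one of ±1/2.
All four constraints are satisfied.

Allowed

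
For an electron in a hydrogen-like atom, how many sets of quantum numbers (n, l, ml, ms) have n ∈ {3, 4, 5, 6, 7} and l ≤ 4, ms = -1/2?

100

For each n in the range, tally the orbitals obeying l ≤ 4:
n=3 → 9; n=4 → 16; n=5 → 25; n=6 → 25; n=7 → 25.
Orbitals: 9 + 16 + 25 + 25 + 25 = 100. With ms fixed to -1/2 there is one state per orbital, so 100 states.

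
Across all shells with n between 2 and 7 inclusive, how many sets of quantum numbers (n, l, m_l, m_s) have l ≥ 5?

Work shell by shell — for each n, count the (l, m_l) pairs that satisfy l ≥ 5:
n=6 → 11; n=7 → 24.
Orbitals: 11 + 24 = 35. Including both spin states (m_s = ±1/2) gives 2 × 35 = 70 states.

70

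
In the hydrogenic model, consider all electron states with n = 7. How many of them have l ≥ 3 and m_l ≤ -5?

6

Go through l = 0, …, 6 (the values permitted for n = 7).
Orbitals with l ≥ 3 and m_l ≤ -5, by l: l=5 → 1; l=6 → 2.
Orbitals: 1 + 2 = 3. Each orbital carries two spin states, so 3 × 2 = 6 states.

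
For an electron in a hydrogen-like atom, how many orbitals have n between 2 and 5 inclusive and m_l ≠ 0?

Treat each shell separately and count matching orbitals:
n=2 → 2; n=3 → 6; n=4 → 12; n=5 → 20.
Total orbitals: 2 + 6 + 12 + 20 = 40.

40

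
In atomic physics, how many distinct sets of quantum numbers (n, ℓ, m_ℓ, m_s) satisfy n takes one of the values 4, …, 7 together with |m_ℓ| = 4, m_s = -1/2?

For each n in the range, tally the orbitals obeying |m_ℓ| = 4:
n=5 → 2; n=6 → 4; n=7 → 6.
Orbitals: 2 + 4 + 6 = 12. With m_s fixed to -1/2 there is one state per orbital, so 12 states.

12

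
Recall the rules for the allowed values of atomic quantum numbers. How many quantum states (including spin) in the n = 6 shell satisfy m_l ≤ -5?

2

With n = 6 the allowed l are 0, 1, …, 5.
Orbitals with m_l ≤ -5, by l: l=5 → 1.
Orbitals: 1. Each orbital carries two spin states, so 1 × 2 = 2 states.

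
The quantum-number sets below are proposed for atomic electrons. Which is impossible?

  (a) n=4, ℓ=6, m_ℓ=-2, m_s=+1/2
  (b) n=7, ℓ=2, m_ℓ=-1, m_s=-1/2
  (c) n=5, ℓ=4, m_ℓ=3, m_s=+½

(a)

(a) has ℓ = 6 ≥ n = 4, violating 0 ≤ ℓ ≤ n−1.
The remaining sets (b), (c) satisfy all four rules.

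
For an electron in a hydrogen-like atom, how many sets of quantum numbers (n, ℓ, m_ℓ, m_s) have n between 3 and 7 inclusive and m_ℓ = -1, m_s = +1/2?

20

Count contributing orbitals for each principal shell:
n=3 → 2; n=4 → 3; n=5 → 4; n=6 → 5; n=7 → 6.
Orbitals: 2 + 3 + 4 + 5 + 6 = 20. With m_s fixed to +1/2 there is one state per orbital, so 20 states.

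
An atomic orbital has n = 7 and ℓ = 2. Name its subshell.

7d

ℓ = 2 corresponds to the letter 'd', so the subshell is 7d.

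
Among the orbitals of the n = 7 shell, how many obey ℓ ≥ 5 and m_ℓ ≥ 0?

13

Per ℓ-value: ℓ=5 → 6; ℓ=6 → 7.
Total orbitals: 6 + 7 = 13.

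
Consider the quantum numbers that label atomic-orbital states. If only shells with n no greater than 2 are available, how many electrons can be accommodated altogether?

Total orbitals = 1² + 2² = 5. Doubling for spin gives 10 electrons.

10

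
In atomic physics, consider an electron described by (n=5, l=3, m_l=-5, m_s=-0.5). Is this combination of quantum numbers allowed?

The magnetic quantum number must satisfy −l ≤ m_l ≤ l. With l = 3, m_l can only be -3, -2, -1, 0, 1, 2, 3, so m_l = -5 is forbidden.

No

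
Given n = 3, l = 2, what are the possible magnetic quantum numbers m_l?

-2, -1, 0, 1, 2

m_l takes every integer from −l to +l. With l = 2 that gives the 5 values -2, -1, 0, 1, 2.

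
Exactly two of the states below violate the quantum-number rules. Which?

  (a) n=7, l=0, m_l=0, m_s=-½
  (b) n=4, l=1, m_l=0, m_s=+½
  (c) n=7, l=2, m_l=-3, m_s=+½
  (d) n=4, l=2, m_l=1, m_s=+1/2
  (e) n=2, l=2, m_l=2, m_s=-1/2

(c) has |m_l| = 3 > l = 2, violating −l ≤ m_l ≤ l.
(e) has l = 2 ≥ n = 2, violating 0 ≤ l ≤ n−1.
The remaining sets (a), (b), (d) satisfy all four rules.

(c) and (e)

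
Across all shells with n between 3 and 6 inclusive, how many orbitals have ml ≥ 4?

4

Count contributing orbitals for each principal shell:
n=5 → 1; n=6 → 3.
Total orbitals: 1 + 3 = 4.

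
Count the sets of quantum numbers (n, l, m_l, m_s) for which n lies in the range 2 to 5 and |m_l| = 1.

40

Count contributing orbitals for each principal shell:
n=2 → 2; n=3 → 4; n=4 → 6; n=5 → 8.
Orbitals: 2 + 4 + 6 + 8 = 20. Including both spin states (m_s = ±1/2) gives 2 × 20 = 40 states.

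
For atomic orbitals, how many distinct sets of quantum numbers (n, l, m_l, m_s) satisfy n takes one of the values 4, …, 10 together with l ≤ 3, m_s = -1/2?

112

Treat each shell separately and count matching orbitals:
n=4 → 16; n=5 → 16; n=6 → 16; n=7 → 16; n=8 → 16; n=9 → 16; n=10 → 16.
Orbitals: 16 + 16 + 16 + 16 + 16 + 16 + 16 = 112. With m_s fixed to -1/2 there is one state per orbital, so 112 states.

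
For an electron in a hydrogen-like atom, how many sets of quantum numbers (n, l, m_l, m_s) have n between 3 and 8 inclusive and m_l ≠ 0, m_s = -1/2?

166

Per-shell orbital counts meeting the constraint:
n=3 → 6; n=4 → 12; n=5 → 20; n=6 → 30; n=7 → 42; n=8 → 56.
Orbitals: 6 + 12 + 20 + 30 + 42 + 56 = 166. With m_s fixed to -1/2 there is one state per orbital, so 166 states.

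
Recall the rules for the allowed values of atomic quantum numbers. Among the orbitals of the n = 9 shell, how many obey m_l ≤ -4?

With n = 9 the allowed l are 0, 1, …, 8.
Contributions: l=4 → 1; l=5 → 2; l=6 → 3; l=7 → 4; l=8 → 5.
Total orbitals: 1 + 2 + 3 + 4 + 5 = 15.

15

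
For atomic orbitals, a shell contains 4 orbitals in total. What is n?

n = 2

n² = 4 ⇒ n = 2.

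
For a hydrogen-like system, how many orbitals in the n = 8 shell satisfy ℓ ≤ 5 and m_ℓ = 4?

2

The n = 8 shell has ℓ = 0 through 7; check each.
The (ℓ, m_ℓ) pairs meeting ℓ ≤ 5 and m_ℓ = 4 give: ℓ=4 → 1; ℓ=5 → 1.
Total orbitals: 1 + 1 = 2.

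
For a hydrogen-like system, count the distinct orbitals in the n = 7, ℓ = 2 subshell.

5

A subshell has 2ℓ+1 orbitals; with ℓ = 2, that's 5.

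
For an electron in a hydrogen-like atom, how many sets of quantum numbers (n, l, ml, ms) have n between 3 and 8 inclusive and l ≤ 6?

368

Work shell by shell — for each n, count the (l, ml) pairs that satisfy l ≤ 6:
n=3 → 9; n=4 → 16; n=5 → 25; n=6 → 36; n=7 → 49; n=8 → 49.
Orbitals: 9 + 16 + 25 + 36 + 49 + 49 = 184. Including both spin states (ms = ±1/2) gives 2 × 184 = 368 states.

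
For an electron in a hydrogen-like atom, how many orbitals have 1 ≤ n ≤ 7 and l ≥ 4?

Work shell by shell — for each n, count the (l, ml) pairs that satisfy l ≥ 4:
n=5 → 9; n=6 → 20; n=7 → 33.
Total orbitals: 9 + 20 + 33 = 62.

62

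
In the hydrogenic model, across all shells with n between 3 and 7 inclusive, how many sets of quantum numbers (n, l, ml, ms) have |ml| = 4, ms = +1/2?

12

Per-shell orbital counts meeting the constraint:
n=5 → 2; n=6 → 4; n=7 → 6.
Orbitals: 2 + 4 + 6 = 12. With ms fixed to +1/2 there is one state per orbital, so 12 states.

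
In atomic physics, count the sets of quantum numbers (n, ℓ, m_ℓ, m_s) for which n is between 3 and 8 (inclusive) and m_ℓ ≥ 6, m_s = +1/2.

Count contributing orbitals for each principal shell:
n=7 → 1; n=8 → 3.
Orbitals: 1 + 3 = 4. With m_s fixed to +1/2 there is one state per orbital, so 4 states.

4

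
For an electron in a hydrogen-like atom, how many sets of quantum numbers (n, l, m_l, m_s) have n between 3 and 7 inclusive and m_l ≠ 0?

Work shell by shell — for each n, count the (l, m_l) pairs that satisfy m_l ≠ 0:
n=3 → 6; n=4 → 12; n=5 → 20; n=6 → 30; n=7 → 42.
Orbitals: 6 + 12 + 20 + 30 + 42 = 110. Including both spin states (m_s = ±1/2) gives 2 × 110 = 220 states.

220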